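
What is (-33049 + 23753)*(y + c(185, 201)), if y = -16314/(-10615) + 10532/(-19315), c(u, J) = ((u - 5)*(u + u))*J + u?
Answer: -5102900993963784816/41005745 ≈ -1.2444e+11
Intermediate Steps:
c(u, J) = u + 2*J*u*(-5 + u) (c(u, J) = ((-5 + u)*(2*u))*J + u = (2*u*(-5 + u))*J + u = 2*J*u*(-5 + u) + u = u + 2*J*u*(-5 + u))
y = 40661546/41005745 (y = -16314*(-1/10615) + 10532*(-1/19315) = 16314/10615 - 10532/19315 = 40661546/41005745 ≈ 0.99161)
(-33049 + 23753)*(y + c(185, 201)) = (-33049 + 23753)*(40661546/41005745 + 185*(1 - 10*201 + 2*201*185)) = -9296*(40661546/41005745 + 185*(1 - 2010 + 74370)) = -9296*(40661546/41005745 + 185*72361) = -9296*(40661546/41005745 + 13386785) = -9296*548935132741371/41005745 = -5102900993963784816/41005745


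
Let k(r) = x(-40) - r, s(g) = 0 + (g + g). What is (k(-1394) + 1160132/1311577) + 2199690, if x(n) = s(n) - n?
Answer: 2886839846520/1311577 ≈ 2.2010e+6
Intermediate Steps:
s(g) = 2*g (s(g) = 0 + 2*g = 2*g)
x(n) = n (x(n) = 2*n - n = n)
k(r) = -40 - r
(k(-1394) + 1160132/1311577) + 2199690 = ((-40 - 1*(-1394)) + 1160132/1311577) + 2199690 = ((-40 + 1394) + 1160132*(1/1311577)) + 2199690 = (1354 + 1160132/1311577) + 2199690 = 1777035390/1311577 + 2199690 = 2886839846520/1311577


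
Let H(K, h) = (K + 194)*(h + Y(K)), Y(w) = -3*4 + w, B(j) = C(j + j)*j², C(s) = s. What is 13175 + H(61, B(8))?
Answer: 286790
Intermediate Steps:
B(j) = 2*j³ (B(j) = (j + j)*j² = (2*j)*j² = 2*j³)
Y(w) = -12 + w
H(K, h) = (194 + K)*(-12 + K + h) (H(K, h) = (K + 194)*(h + (-12 + K)) = (194 + K)*(-12 + K + h))
13175 + H(61, B(8)) = 13175 + (-2328 + 61² + 182*61 + 194*(2*8³) + 61*(2*8³)) = 13175 + (-2328 + 3721 + 11102 + 194*(2*512) + 61*(2*512)) = 13175 + (-2328 + 3721 + 11102 + 194*1024 + 61*1024) = 13175 + (-2328 + 3721 + 11102 + 198656 + 62464) = 13175 + 273615 = 286790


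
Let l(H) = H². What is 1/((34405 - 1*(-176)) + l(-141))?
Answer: 1/54462 ≈ 1.8361e-5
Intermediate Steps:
1/((34405 - 1*(-176)) + l(-141)) = 1/((34405 - 1*(-176)) + (-141)²) = 1/((34405 + 176) + 19881) = 1/(34581 + 19881) = 1/54462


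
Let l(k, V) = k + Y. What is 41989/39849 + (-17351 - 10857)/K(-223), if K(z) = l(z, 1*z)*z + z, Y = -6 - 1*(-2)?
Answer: 496050515/1004154951 ≈ 0.49400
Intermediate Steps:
Y = -4 (Y = -6 + 2 = -4)
l(k, V) = -4 + k (l(k, V) = k - 4 = -4 + k)
K(z) = z + z*(-4 + z) (K(z) = (-4 + z)*z + z = z*(-4 + z) + z = z + z*(-4 + z))
41989/39849 + (-17351 - 10857)/K(-223) = 41989/39849 + (-17351 - 10857)/((-223*(-3 - 223))) = 41989*(1/39849) - 28208/((-223*(-226))) = 41989/39849 - 28208/50398 = 41989/39849 - 28208*1/50398 = 41989/39849 - 14104/25199 = 496050515/1004154951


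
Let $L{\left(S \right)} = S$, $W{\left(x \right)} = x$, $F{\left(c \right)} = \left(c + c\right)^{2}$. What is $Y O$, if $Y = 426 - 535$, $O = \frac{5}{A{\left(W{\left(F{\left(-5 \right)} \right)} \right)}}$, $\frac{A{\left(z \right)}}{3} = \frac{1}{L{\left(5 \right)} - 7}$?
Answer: $\frac{1090}{3} \approx 363.33$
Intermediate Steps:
$F{\left(c \right)} = 4 c^{2}$ ($F{\left(c \right)} = \left(2 c\right)^{2} = 4 c^{2}$)
$A{\left(z \right)} = - \frac{3}{2}$ ($A{\left(z \right)} = \frac{3}{5 - 7} = \frac{3}{-2} = 3 \left(- \frac{1}{2}\right) = - \frac{3}{2}$)
$O = - \frac{10}{3}$ ($O = \frac{5}{- \frac{3}{2}} = 5 \left(- \frac{2}{3}\right) = - \frac{10}{3} \approx -3.3333$)
$Y = -109$ ($Y = 426 - 535 = -109$)
$Y O = \left(-109\right) \left(- \frac{10}{3}\right) = \frac{1090}{3}$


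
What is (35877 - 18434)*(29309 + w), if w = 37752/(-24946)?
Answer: 6376328437483/12473 ≈ 5.1121e+8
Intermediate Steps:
w = -18876/12473 (w = 37752*(-1/24946) = -18876/12473 ≈ -1.5133)
(35877 - 18434)*(29309 + w) = (35877 - 18434)*(29309 - 18876/12473) = 17443*(365552281/12473) = 6376328437483/12473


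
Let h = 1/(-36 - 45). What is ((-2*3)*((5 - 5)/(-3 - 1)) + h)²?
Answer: 1/6561 ≈ 0.00015242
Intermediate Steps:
h = -1/81 (h = 1/(-81) = -1/81 ≈ -0.012346)
((-2*3)*((5 - 5)/(-3 - 1)) + h)² = ((-2*3)*((5 - 5)/(-3 - 1)) - 1/81)² = (-0/(-4) - 1/81)² = (-0*(-1)/4 - 1/81)² = (-6*0 - 1/81)² = (0 - 1/81)² = (-1/81)² = 1/6561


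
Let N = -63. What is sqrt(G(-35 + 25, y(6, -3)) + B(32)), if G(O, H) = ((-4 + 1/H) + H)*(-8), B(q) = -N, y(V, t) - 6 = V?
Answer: I*sqrt(15)/3 ≈ 1.291*I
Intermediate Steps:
y(V, t) = 6 + V
B(q) = 63 (B(q) = -1*(-63) = 63)
G(O, H) = 32 - 8*H - 8/H (G(O, H) = ((-4 + 1/H) + H)*(-8) = (-4 + H + 1/H)*(-8) = 32 - 8*H - 8/H)
sqrt(G(-35 + 25, y(6, -3)) + B(32)) = sqrt((32 - 8*(6 + 6) - 8/(6 + 6)) + 63) = sqrt((32 - 8*12 - 8/12) + 63) = sqrt((32 - 96 - 8*1/12) + 63) = sqrt((32 - 96 - 2/3) + 63) = sqrt(-194/3 + 63) = sqrt(-5/3) = I*sqrt(15)/3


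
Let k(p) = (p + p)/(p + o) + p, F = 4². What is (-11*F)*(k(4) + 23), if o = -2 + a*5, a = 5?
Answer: -129712/27 ≈ -4804.1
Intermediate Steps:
o = 23 (o = -2 + 5*5 = -2 + 25 = 23)
F = 16
k(p) = p + 2*p/(23 + p) (k(p) = (p + p)/(p + 23) + p = (2*p)/(23 + p) + p = 2*p/(23 + p) + p = p + 2*p/(23 + p))
(-11*F)*(k(4) + 23) = (-11*16)*(4*(25 + 4)/(23 + 4) + 23) = -176*(4*29/27 + 23) = -176*(4*(1/27)*29 + 23) = -176*(116/27 + 23) = -176*737/27 = -129712/27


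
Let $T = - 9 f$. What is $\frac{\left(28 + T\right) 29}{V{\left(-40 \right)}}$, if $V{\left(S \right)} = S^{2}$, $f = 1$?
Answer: $\frac{551}{1600} \approx 0.34438$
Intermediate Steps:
$T = -9$ ($T = \left(-9\right) 1 = -9$)
$\frac{\left(28 + T\right) 29}{V{\left(-40 \right)}} = \frac{\left(28 - 9\right) 29}{\left(-40\right)^{2}} = \frac{19 \cdot 29}{1600} = 551 \cdot \frac{1}{1600} = \frac{551}{1600}$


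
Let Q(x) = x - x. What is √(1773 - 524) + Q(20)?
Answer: √1249 ≈ 35.341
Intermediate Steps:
Q(x) = 0
√(1773 - 524) + Q(20) = √(1773 - 524) + 0 = √1249 + 0 = √1249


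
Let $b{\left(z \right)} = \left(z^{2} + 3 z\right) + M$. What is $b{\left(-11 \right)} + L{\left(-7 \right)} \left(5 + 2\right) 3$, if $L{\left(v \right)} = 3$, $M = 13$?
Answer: $164$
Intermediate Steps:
$b{\left(z \right)} = 13 + z^{2} + 3 z$ ($b{\left(z \right)} = \left(z^{2} + 3 z\right) + 13 = 13 + z^{2} + 3 z$)
$b{\left(-11 \right)} + L{\left(-7 \right)} \left(5 + 2\right) 3 = \left(13 + \left(-11\right)^{2} + 3 \left(-11\right)\right) + 3 \left(5 + 2\right) 3 = \left(13 + 121 - 33\right) + 3 \cdot 7 \cdot 3 = 101 + 3 \cdot 21 = 101 + 63 = 164$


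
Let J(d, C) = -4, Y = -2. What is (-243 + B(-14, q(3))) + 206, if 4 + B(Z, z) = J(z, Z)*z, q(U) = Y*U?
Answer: -17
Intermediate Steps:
q(U) = -2*U
B(Z, z) = -4 - 4*z
(-243 + B(-14, q(3))) + 206 = (-243 + (-4 - (-8)*3)) + 206 = (-243 + (-4 - 4*(-6))) + 206 = (-243 + (-4 + 24)) + 206 = (-243 + 20) + 206 = -223 + 206 = -17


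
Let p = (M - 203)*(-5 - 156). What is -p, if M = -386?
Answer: -94829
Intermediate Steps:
p = 94829 (p = (-386 - 203)*(-5 - 156) = -589*(-161) = 94829)
-p = -1*94829 = -94829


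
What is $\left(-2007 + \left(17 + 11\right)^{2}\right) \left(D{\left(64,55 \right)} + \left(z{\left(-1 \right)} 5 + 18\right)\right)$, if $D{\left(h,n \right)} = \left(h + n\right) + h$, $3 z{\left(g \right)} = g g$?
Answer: $- \frac{743584}{3} \approx -2.4786 \cdot 10^{5}$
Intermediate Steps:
$z{\left(g \right)} = \frac{g^{2}}{3}$ ($z{\left(g \right)} = \frac{g g}{3} = \frac{g^{2}}{3}$)
$D{\left(h,n \right)} = n + 2 h$
$\left(-2007 + \left(17 + 11\right)^{2}\right) \left(D{\left(64,55 \right)} + \left(z{\left(-1 \right)} 5 + 18\right)\right) = \left(-2007 + \left(17 + 11\right)^{2}\right) \left(\left(55 + 2 \cdot 64\right) + \left(\frac{\left(-1\right)^{2}}{3} \cdot 5 + 18\right)\right) = \left(-2007 + 28^{2}\right) \left(\left(55 + 128\right) + \left(\frac{1}{3} \cdot 1 \cdot 5 + 18\right)\right) = \left(-2007 + 784\right) \left(183 + \left(\frac{1}{3} \cdot 5 + 18\right)\right) = - 1223 \left(183 + \left(\frac{5}{3} + 18\right)\right) = - 1223 \left(183 + \frac{59}{3}\right) = \left(-1223\right) \frac{608}{3} = - \frac{743584}{3}$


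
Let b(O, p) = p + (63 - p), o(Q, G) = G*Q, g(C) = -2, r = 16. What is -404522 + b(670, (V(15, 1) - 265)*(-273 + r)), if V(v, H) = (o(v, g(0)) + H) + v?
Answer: -404459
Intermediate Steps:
V(v, H) = H - v (V(v, H) = (-2*v + H) + v = (H - 2*v) + v = H - v)
b(O, p) = 63
-404522 + b(670, (V(15, 1) - 265)*(-273 + r)) = -404522 + 63 = -404459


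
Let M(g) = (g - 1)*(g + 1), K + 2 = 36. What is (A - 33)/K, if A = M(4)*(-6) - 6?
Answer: -129/34 ≈ -3.7941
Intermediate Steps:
K = 34 (K = -2 + 36 = 34)
M(g) = (1 + g)*(-1 + g) (M(g) = (-1 + g)*(1 + g) = (1 + g)*(-1 + g))
A = -96 (A = (-1 + 4**2)*(-6) - 6 = (-1 + 16)*(-6) - 6 = 15*(-6) - 6 = -90 - 6 = -96)
(A - 33)/K = (-96 - 33)/34 = (1/34)*(-129) = -129/34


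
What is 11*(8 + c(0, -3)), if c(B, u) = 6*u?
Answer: -110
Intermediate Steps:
11*(8 + c(0, -3)) = 11*(8 + 6*(-3)) = 11*(8 - 18) = 11*(-10) = -110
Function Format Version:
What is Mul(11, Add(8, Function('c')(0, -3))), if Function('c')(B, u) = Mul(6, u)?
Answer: -110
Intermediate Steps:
Mul(11, Add(8, Function('c')(0, -3))) = Mul(11, Add(8, Mul(6, -3))) = Mul(11, Add(8, -18)) = Mul(11, -10) = -110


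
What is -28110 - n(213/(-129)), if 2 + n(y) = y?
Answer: -1208573/43 ≈ -28106.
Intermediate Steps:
n(y) = -2 + y
-28110 - n(213/(-129)) = -28110 - (-2 + 213/(-129)) = -28110 - (-2 + 213*(-1/129)) = -28110 - (-2 - 71/43) = -28110 - 1*(-157/43) = -28110 + 157/43 = -1208573/43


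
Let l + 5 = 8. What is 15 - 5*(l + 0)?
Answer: 0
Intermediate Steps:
l = 3 (l = -5 + 8 = 3)
15 - 5*(l + 0) = 15 - 5*(3 + 0) = 15 - 5*3 = 15 - 15 = 0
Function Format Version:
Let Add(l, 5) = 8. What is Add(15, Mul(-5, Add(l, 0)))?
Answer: 0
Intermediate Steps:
l = 3 (l = Add(-5, 8) = 3)
Add(15, Mul(-5, Add(l, 0))) = Add(15, Mul(-5, Add(3, 0))) = Add(15, Mul(-5, 3)) = Add(15, -15) = 0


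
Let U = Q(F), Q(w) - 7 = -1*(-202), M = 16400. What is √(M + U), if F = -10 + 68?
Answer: √16609 ≈ 128.88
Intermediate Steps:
F = 58
Q(w) = 209 (Q(w) = 7 - 1*(-202) = 7 + 202 = 209)
U = 209
√(M + U) = √(16400 + 209) = √16609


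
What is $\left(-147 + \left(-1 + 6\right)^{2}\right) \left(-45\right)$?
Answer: $5490$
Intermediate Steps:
$\left(-147 + \left(-1 + 6\right)^{2}\right) \left(-45\right) = \left(-147 + 5^{2}\right) \left(-45\right) = \left(-147 + 25\right) \left(-45\right) = \left(-122\right) \left(-45\right) = 5490$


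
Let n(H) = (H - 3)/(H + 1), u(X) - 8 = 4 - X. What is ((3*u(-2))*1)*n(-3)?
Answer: 126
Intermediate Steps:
u(X) = 12 - X (u(X) = 8 + (4 - X) = 12 - X)
n(H) = (-3 + H)/(1 + H)
((3*u(-2))*1)*n(-3) = ((3*(12 - 1*(-2)))*1)*((-3 - 3)/(1 - 3)) = ((3*(12 + 2))*1)*(-6/(-2)) = ((3*14)*1)*(-½*(-6)) = (42*1)*3 = 42*3 = 126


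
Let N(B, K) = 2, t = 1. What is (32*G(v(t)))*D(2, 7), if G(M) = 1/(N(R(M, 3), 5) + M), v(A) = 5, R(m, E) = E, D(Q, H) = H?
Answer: 32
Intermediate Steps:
G(M) = 1/(2 + M)
(32*G(v(t)))*D(2, 7) = (32/(2 + 5))*7 = (32/7)*7 = 32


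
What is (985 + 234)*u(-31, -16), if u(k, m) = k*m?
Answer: 604624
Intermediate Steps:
(985 + 234)*u(-31, -16) = (985 + 234)*(-31*(-16)) = 1219*496 = 604624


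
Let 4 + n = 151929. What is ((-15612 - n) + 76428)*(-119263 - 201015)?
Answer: 29180208302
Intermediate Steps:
n = 151925 (n = -4 + 151929 = 151925)
((-15612 - n) + 76428)*(-119263 - 201015) = ((-15612 - 1*151925) + 76428)*(-119263 - 201015) = ((-15612 - 151925) + 76428)*(-320278) = (-167537 + 76428)*(-320278) = -91109*(-320278) = 29180208302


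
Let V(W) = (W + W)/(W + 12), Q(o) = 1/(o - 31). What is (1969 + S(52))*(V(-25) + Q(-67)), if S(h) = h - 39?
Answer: 4843017/637 ≈ 7602.9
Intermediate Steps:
S(h) = -39 + h
Q(o) = 1/(-31 + o)
V(W) = 2*W/(12 + W) (V(W) = (2*W)/(12 + W) = 2*W/(12 + W))
(1969 + S(52))*(V(-25) + Q(-67)) = (1969 + (-39 + 52))*(2*(-25)/(12 - 25) + 1/(-31 - 67)) = (1969 + 13)*(2*(-25)/(-13) + 1/(-98)) = 1982*(2*(-25)*(-1/13) - 1/98) = 1982*(50/13 - 1/98) = 1982*(4887/1274) = 4843017/637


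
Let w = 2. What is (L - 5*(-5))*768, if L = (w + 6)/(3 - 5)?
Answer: 16128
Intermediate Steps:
L = -4 (L = (2 + 6)/(3 - 5) = 8/(-2) = 8*(-½) = -4)
(L - 5*(-5))*768 = (-4 - 5*(-5))*768 = (-4 + 25)*768 = 21*768 = 16128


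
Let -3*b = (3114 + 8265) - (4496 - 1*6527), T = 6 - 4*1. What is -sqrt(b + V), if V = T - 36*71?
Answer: -4*I*sqrt(439) ≈ -83.809*I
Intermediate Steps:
T = 2 (T = 6 - 4 = 2)
V = -2554 (V = 2 - 36*71 = 2 - 2556 = -2554)
b = -4470 (b = -((3114 + 8265) - (4496 - 1*6527))/3 = -(11379 - (4496 - 6527))/3 = -(11379 - 1*(-2031))/3 = -(11379 + 2031)/3 = -1/3*13410 = -4470)
-sqrt(b + V) = -sqrt(-4470 - 2554) = -sqrt(-7024) = -4*I*sqrt(439)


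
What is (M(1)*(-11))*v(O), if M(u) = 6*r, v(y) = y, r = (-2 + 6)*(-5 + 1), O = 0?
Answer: 0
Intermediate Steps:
r = -16 (r = 4*(-4) = -16)
M(u) = -96 (M(u) = 6*(-16) = -96)
(M(1)*(-11))*v(O) = -96*(-11)*0 = 1056*0 = 0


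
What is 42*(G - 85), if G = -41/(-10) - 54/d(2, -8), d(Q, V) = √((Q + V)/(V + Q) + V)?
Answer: -16989/5 + 324*I*√7 ≈ -3397.8 + 857.22*I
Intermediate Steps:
d(Q, V) = √(1 + V) (d(Q, V) = √((Q + V)/(Q + V) + V) = √(1 + V))
G = 41/10 + 54*I*√7/7 (G = -41/(-10) - 54*(-I*√6)/√(2 - 8 - 8*(2 - 8)) = -41*(-⅒) - 54*(-I*√6)/√(2 - 8 - 8*(-6)) = 41/10 - 54*(-I*√6/√(2 - 8 + 48)) = 41/10 - 54*(-I*√7/7) = 41/10 - (-54)*I*√7/7 = 41/10 + 54*I*√7/7 ≈ 4.1 + 20.41*I)
42*(G - 85) = 42*((41/10 + 54*I*√7/7) - 85) = 42*(-809/10 + 54*I*√7/7) = -16989/5 + 324*I*√7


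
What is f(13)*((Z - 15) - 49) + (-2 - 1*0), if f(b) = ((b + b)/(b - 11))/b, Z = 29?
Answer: -37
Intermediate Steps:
f(b) = 2/(-11 + b) (f(b) = ((2*b)/(-11 + b))/b = (2*b/(-11 + b))/b = 2/(-11 + b))
f(13)*((Z - 15) - 49) + (-2 - 1*0) = (2/(-11 + 13))*((29 - 15) - 49) + (-2 - 1*0) = (2/2)*(14 - 49) + (-2 + 0) = (2*(½))*(-35) - 2 = 1*(-35) - 2 = -35 - 2 = -37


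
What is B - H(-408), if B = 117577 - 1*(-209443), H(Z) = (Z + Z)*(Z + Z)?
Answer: -338836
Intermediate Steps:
H(Z) = 4*Z² (H(Z) = (2*Z)*(2*Z) = 4*Z²)
B = 327020 (B = 117577 + 209443 = 327020)
B - H(-408) = 327020 - 4*(-408)² = 327020 - 4*166464 = 327020 - 1*665856 = 327020 - 665856 = -338836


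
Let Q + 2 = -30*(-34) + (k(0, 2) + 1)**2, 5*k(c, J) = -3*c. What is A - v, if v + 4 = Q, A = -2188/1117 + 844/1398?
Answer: -793552783/780783 ≈ -1016.4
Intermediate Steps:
k(c, J) = -3*c/5 (k(c, J) = (-3*c)/5 = -3*c/5)
Q = 1019 (Q = -2 + (-30*(-34) + (-3/5*0 + 1)**2) = -2 + (1020 + (0 + 1)**2) = -2 + (1020 + 1**2) = -2 + (1020 + 1) = -2 + 1021 = 1019)
A = -1058038/780783 (A = -2188*1/1117 + 844*(1/1398) = -2188/1117 + 422/699 = -1058038/780783 ≈ -1.3551)
v = 1015 (v = -4 + 1019 = 1015)
A - v = -1058038/780783 - 1*1015 = -1058038/780783 - 1015 = -793552783/780783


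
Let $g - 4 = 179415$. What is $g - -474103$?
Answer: $653522$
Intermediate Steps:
$g = 179419$ ($g = 4 + 179415 = 179419$)
$g - -474103 = 179419 - -474103 = 179419 + 474103 = 653522$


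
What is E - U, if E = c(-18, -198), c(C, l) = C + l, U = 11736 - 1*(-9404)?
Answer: -21356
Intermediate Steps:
U = 21140 (U = 11736 + 9404 = 21140)
E = -216 (E = -18 - 198 = -216)
E - U = -216 - 1*21140 = -216 - 21140 = -21356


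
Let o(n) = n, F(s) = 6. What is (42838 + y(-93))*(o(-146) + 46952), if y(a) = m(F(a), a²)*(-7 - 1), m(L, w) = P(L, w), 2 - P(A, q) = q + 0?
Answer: 5242927284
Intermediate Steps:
P(A, q) = 2 - q (P(A, q) = 2 - (q + 0) = 2 - q)
m(L, w) = 2 - w
y(a) = -16 + 8*a² (y(a) = (2 - a²)*(-7 - 1) = (2 - a²)*(-8) = -16 + 8*a²)
(42838 + y(-93))*(o(-146) + 46952) = (42838 + (-16 + 8*(-93)²))*(-146 + 46952) = (42838 + (-16 + 8*8649))*46806 = (42838 + (-16 + 69192))*46806 = (42838 + 69176)*46806 = 112014*46806 = 5242927284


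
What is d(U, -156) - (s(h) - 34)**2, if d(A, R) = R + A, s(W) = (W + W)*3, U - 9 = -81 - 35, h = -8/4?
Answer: -2379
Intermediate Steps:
h = -2 (h = -8*1/4 = -2)
U = -107 (U = 9 + (-81 - 35) = 9 - 116 = -107)
s(W) = 6*W (s(W) = (2*W)*3 = 6*W)
d(A, R) = A + R
d(U, -156) - (s(h) - 34)**2 = (-107 - 156) - (6*(-2) - 34)**2 = -263 - (-12 - 34)**2 = -263 - 1*(-46)**2 = -263 - 1*2116 = -263 - 2116 = -2379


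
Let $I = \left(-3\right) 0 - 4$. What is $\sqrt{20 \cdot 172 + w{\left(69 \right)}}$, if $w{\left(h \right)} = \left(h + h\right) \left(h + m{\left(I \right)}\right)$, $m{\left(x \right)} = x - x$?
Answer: $\sqrt{12962} \approx 113.85$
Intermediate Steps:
$I = -4$ ($I = 0 - 4 = -4$)
$m{\left(x \right)} = 0$
$w{\left(h \right)} = 2 h^{2}$ ($w{\left(h \right)} = \left(h + h\right) \left(h + 0\right) = 2 h h = 2 h^{2}$)
$\sqrt{20 \cdot 172 + w{\left(69 \right)}} = \sqrt{20 \cdot 172 + 2 \cdot 69^{2}} = \sqrt{3440 + 2 \cdot 4761} = \sqrt{3440 + 9522} = \sqrt{12962}$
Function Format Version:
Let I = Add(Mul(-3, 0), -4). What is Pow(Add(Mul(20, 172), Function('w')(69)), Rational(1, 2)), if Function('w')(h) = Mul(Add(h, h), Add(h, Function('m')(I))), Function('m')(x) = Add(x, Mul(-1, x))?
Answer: Pow(12962, Rational(1, 2)) ≈ 113.85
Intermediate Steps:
I = -4 (I = Add(0, -4) = -4)
Function('m')(x) = 0
Function('w')(h) = Mul(2, Pow(h, 2)) (Function('w')(h) = Mul(Add(h, h), Add(h, 0)) = Mul(Mul(2, h), h) = Mul(2, Pow(h, 2)))
Pow(Add(Mul(20, 172), Function('w')(69)), Rational(1, 2)) = Pow(Add(Mul(20, 172), Mul(2, Pow(69, 2))), Rational(1, 2)) = Pow(Add(3440, Mul(2, 4761)), Rational(1, 2)) = Pow(Add(3440, 9522), Rational(1, 2)) = Pow(12962, Rational(1, 2))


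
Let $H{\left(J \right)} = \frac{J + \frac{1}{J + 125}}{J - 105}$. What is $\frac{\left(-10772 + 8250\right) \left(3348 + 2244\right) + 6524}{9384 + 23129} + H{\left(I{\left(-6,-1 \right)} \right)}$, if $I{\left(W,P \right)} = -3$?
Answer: $- \frac{3044649455}{7022808} \approx -433.54$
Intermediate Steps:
$H{\left(J \right)} = \frac{J + \frac{1}{125 + J}}{-105 + J}$
$\frac{\left(-10772 + 8250\right) \left(3348 + 2244\right) + 6524}{9384 + 23129} + H{\left(I{\left(-6,-1 \right)} \right)} = \frac{\left(-10772 + 8250\right) \left(3348 + 2244\right) + 6524}{9384 + 23129} + \frac{1 + \left(-3\right)^{2} + 125 \left(-3\right)}{-13125 + \left(-3\right)^{2} + 20 \left(-3\right)} = \frac{\left(-2522\right) 5592 + 6524}{32513} + \frac{1 + 9 - 375}{-13125 + 9 - 60} = \left(-14103024 + 6524\right) \frac{1}{32513} + \frac{1}{-13176} \left(-365\right) = \left(-14096500\right) \frac{1}{32513} - - \frac{365}{13176} = - \frac{14096500}{32513} + \frac{365}{13176} = - \frac{3044649455}{7022808}$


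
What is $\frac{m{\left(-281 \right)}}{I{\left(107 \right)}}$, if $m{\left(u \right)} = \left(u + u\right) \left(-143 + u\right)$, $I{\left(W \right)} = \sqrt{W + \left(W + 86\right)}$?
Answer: $\frac{119144 \sqrt{3}}{15} \approx 13758.0$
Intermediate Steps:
$I{\left(W \right)} = \sqrt{86 + 2 W}$ ($I{\left(W \right)} = \sqrt{W + \left(86 + W\right)} = \sqrt{86 + 2 W}$)
$m{\left(u \right)} = 2 u \left(-143 + u\right)$
$\frac{m{\left(-281 \right)}}{I{\left(107 \right)}} = \frac{2 \left(-281\right) \left(-143 - 281\right)}{\sqrt{86 + 2 \cdot 107}} = \frac{2 \left(-281\right) \left(-424\right)}{\sqrt{86 + 214}} = \frac{238288}{\sqrt{300}} = \frac{238288}{10 \sqrt{3}} = 238288 \frac{\sqrt{3}}{30} = \frac{119144 \sqrt{3}}{15}$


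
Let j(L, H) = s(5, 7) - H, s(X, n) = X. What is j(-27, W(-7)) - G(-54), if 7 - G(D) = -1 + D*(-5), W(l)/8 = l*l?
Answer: -125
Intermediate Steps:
W(l) = 8*l² (W(l) = 8*(l*l) = 8*l²)
G(D) = 8 + 5*D (G(D) = 7 - (-1 + D*(-5)) = 7 - (-1 - 5*D) = 7 + (1 + 5*D) = 8 + 5*D)
j(L, H) = 5 - H
j(-27, W(-7)) - G(-54) = (5 - 8*(-7)²) - (8 + 5*(-54)) = (5 - 8*49) - (8 - 270) = (5 - 1*392) - 1*(-262) = (5 - 392) + 262 = -387 + 262 = -125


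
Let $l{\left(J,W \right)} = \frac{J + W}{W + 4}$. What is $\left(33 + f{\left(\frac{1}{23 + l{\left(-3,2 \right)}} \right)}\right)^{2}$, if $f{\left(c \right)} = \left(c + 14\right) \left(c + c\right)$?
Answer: $\frac{412761276225}{352275361} \approx 1171.7$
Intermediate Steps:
$l{\left(J,W \right)} = \frac{J + W}{4 + W}$
$f{\left(c \right)} = 2 c \left(14 + c\right)$ ($f{\left(c \right)} = \left(14 + c\right) 2 c = 2 c \left(14 + c\right)$)
$\left(33 + f{\left(\frac{1}{23 + l{\left(-3,2 \right)}} \right)}\right)^{2} = \left(33 + \frac{2 \left(14 + \frac{1}{23 + \frac{-3 + 2}{4 + 2}}\right)}{23 + \frac{-3 + 2}{4 + 2}}\right)^{2} = \left(33 + \frac{2 \left(14 + \frac{1}{23 + \frac{1}{6} \left(-1\right)}\right)}{23 + \frac{1}{6} \left(-1\right)}\right)^{2} = \left(33 + \frac{2 \left(14 + \frac{1}{23 - \frac{1}{6}}\right)}{23 - \frac{1}{6}}\right)^{2} = \left(33 + \frac{2 \left(14 + \frac{1}{\frac{137}{6}}\right)}{\frac{137}{6}}\right)^{2} = \left(33 + 2 \cdot \frac{6}{137} \left(14 + \frac{6}{137}\right)\right)^{2} = \left(33 + 2 \cdot \frac{6}{137} \cdot \frac{1924}{137}\right)^{2} = \left(33 + \frac{23088}{18769}\right)^{2} = \left(\frac{642465}{18769}\right)^{2} = \frac{412761276225}{352275361}$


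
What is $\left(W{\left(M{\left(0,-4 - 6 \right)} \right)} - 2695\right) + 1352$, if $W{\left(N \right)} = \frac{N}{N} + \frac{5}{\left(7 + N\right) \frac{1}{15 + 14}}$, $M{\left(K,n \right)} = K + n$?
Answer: $- \frac{4171}{3} \approx -1390.3$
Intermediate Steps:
$W{\left(N \right)} = 1 + \frac{5}{\frac{7}{29} + \frac{N}{29}}$ ($W{\left(N \right)} = 1 + \frac{5}{\left(7 + N\right) \frac{1}{29}} = 1 + \frac{5}{\frac{7}{29} + \frac{N}{29}}$)
$\left(W{\left(M{\left(0,-4 - 6 \right)} \right)} - 2695\right) + 1352 = \left(\frac{152 + \left(0 - 10\right)}{7 + \left(0 - 10\right)} - 2695\right) + 1352 = \left(\frac{152 - 10}{7 - 10} - 2695\right) + 1352 = \left(\frac{1}{-3} \cdot 142 - 2695\right) + 1352 = \left(\left(- \frac{1}{3}\right) 142 - 2695\right) + 1352 = \left(- \frac{142}{3} - 2695\right) + 1352 = - \frac{8227}{3} + 1352 = - \frac{4171}{3}$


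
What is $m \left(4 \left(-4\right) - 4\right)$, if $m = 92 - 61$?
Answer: $-620$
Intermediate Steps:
$m = 31$
$m \left(4 \left(-4\right) - 4\right) = 31 \left(4 \left(-4\right) - 4\right) = 31 \left(-16 - 4\right) = 31 \left(-20\right) = -620$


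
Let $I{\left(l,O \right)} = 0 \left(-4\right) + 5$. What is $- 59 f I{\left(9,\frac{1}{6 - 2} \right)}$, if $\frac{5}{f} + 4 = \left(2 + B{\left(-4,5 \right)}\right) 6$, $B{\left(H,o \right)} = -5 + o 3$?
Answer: $- \frac{1475}{68} \approx -21.691$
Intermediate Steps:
$B{\left(H,o \right)} = -5 + 3 o$
$I{\left(l,O \right)} = 5$ ($I{\left(l,O \right)} = 0 + 5 = 5$)
$f = \frac{5}{68}$ ($f = \frac{5}{-4 + \left(2 + \left(-5 + 3 \cdot 5\right)\right) 6} = \frac{5}{-4 + \left(2 + \left(-5 + 15\right)\right) 6} = \frac{5}{-4 + \left(2 + 10\right) 6} = \frac{5}{-4 + 12 \cdot 6} = \frac{5}{-4 + 72} = \frac{5}{68} \approx 0.073529$)
$- 59 f I{\left(9,\frac{1}{6 - 2} \right)} = \left(-59\right) \frac{5}{68} \cdot 5 = \left(- \frac{295}{68}\right) 5 = - \frac{1475}{68}$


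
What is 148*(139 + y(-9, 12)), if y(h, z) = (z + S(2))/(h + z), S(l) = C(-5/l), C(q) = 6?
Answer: 21460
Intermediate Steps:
S(l) = 6
y(h, z) = (6 + z)/(h + z) (y(h, z) = (z + 6)/(h + z) = (6 + z)/(h + z))
148*(139 + y(-9, 12)) = 148*(139 + (6 + 12)/(-9 + 12)) = 148*(139 + 18/3) = 148*(139 + (⅓)*18) = 148*(139 + 6) = 148*145 = 21460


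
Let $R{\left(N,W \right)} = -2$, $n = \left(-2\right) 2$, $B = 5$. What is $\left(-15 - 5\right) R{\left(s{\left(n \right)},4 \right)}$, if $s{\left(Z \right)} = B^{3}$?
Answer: $40$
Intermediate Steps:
$n = -4$
$s{\left(Z \right)} = 125$ ($s{\left(Z \right)} = 5^{3} = 125$)
$\left(-15 - 5\right) R{\left(s{\left(n \right)},4 \right)} = \left(-15 - 5\right) \left(-2\right) = \left(-20\right) \left(-2\right) = 40$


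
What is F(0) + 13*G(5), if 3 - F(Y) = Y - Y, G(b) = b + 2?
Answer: 94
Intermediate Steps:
G(b) = 2 + b
F(Y) = 3 (F(Y) = 3 - (Y - Y) = 3 - 1*0 = 3 + 0 = 3)
F(0) + 13*G(5) = 3 + 13*(2 + 5) = 3 + 13*7 = 3 + 91 = 94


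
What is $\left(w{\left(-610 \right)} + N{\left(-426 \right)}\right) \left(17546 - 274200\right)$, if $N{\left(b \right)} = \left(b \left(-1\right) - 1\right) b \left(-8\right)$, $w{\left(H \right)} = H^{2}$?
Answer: $-467238607000$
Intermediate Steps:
$N{\left(b \right)} = - 8 b \left(-1 - b\right)$ ($N{\left(b \right)} = \left(- b - 1\right) b \left(-8\right) = \left(-1 - b\right) b \left(-8\right) = b \left(-1 - b\right) \left(-8\right) = - 8 b \left(-1 - b\right)$)
$\left(w{\left(-610 \right)} + N{\left(-426 \right)}\right) \left(17546 - 274200\right) = \left(\left(-610\right)^{2} + 8 \left(-426\right) \left(1 - 426\right)\right) \left(17546 - 274200\right) = \left(372100 + 8 \left(-426\right) \left(-425\right)\right) \left(17546 - 274200\right) = \left(372100 + 1448400\right) \left(17546 - 274200\right) = 1820500 \left(-256654\right) = -467238607000$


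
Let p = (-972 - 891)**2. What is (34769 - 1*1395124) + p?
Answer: 2110414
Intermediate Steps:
p = 3470769 (p = (-1863)**2 = 3470769)
(34769 - 1*1395124) + p = (34769 - 1*1395124) + 3470769 = (34769 - 1395124) + 3470769 = -1360355 + 3470769 = 2110414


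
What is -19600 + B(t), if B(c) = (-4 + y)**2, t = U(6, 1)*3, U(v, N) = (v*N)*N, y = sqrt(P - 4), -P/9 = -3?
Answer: -19600 + (4 - sqrt(23))**2 ≈ -19599.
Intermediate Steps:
P = 27 (P = -9*(-3) = 27)
y = sqrt(23) (y = sqrt(27 - 4) = sqrt(23) ≈ 4.7958)
U(v, N) = v*N**2 (U(v, N) = (N*v)*N = v*N**2)
t = 18 (t = (6*1**2)*3 = (6*1)*3 = 6*3 = 18)
B(c) = (-4 + sqrt(23))**2
-19600 + B(t) = -19600 + (4 - sqrt(23))**2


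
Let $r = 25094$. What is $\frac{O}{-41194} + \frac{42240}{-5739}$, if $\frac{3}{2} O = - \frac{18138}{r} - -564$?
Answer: $- \frac{3643208940989}{494377659367} \approx -7.3693$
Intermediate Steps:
$O = \frac{4711626}{12547}$ ($O = \frac{2 \left(- \frac{18138}{25094} - -564\right)}{3} = \frac{2 \left(\left(-18138\right) \frac{1}{25094} + 564\right)}{3} = \frac{2 \left(- \frac{9069}{12547} + 564\right)}{3} = \frac{2}{3} \cdot \frac{7067439}{12547} = \frac{4711626}{12547} \approx 375.52$)
$\frac{O}{-41194} + \frac{42240}{-5739} = \frac{4711626}{12547 \left(-41194\right)} + \frac{42240}{-5739} = \frac{4711626}{12547} \left(- \frac{1}{41194}\right) + 42240 \left(- \frac{1}{5739}\right) = - \frac{2355813}{258430559} - \frac{14080}{1913} = - \frac{3643208940989}{494377659367}$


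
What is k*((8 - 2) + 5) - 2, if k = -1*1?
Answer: -13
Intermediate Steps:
k = -1
k*((8 - 2) + 5) - 2 = -((8 - 2) + 5) - 2 = -(6 + 5) - 2 = -1*11 - 2 = -11 - 2 = -13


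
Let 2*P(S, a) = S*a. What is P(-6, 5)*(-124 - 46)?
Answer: 2550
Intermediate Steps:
P(S, a) = S*a/2 (P(S, a) = (S*a)/2 = S*a/2)
P(-6, 5)*(-124 - 46) = ((½)*(-6)*5)*(-124 - 46) = -15*(-170) = 2550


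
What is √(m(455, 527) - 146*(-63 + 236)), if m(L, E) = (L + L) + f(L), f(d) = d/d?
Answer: I*√24347 ≈ 156.04*I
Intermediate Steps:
f(d) = 1
m(L, E) = 1 + 2*L (m(L, E) = (L + L) + 1 = 2*L + 1 = 1 + 2*L)
√(m(455, 527) - 146*(-63 + 236)) = √((1 + 2*455) - 146*(-63 + 236)) = √((1 + 910) - 146*173) = √(911 - 25258) = √(-24347) = I*√24347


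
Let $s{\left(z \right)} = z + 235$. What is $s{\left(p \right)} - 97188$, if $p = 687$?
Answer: $-96266$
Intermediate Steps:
$s{\left(z \right)} = 235 + z$
$s{\left(p \right)} - 97188 = \left(235 + 687\right) - 97188 = 922 - 97188 = -96266$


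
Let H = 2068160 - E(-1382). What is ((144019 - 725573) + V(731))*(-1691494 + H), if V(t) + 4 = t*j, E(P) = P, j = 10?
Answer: -217093307904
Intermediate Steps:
H = 2069542 (H = 2068160 - 1*(-1382) = 2068160 + 1382 = 2069542)
V(t) = -4 + 10*t (V(t) = -4 + t*10 = -4 + 10*t)
((144019 - 725573) + V(731))*(-1691494 + H) = ((144019 - 725573) + (-4 + 10*731))*(-1691494 + 2069542) = (-581554 + (-4 + 7310))*378048 = (-581554 + 7306)*378048 = -574248*378048 = -217093307904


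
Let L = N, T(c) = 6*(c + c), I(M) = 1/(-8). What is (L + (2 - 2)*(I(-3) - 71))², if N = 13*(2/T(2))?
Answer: 169/144 ≈ 1.1736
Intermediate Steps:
I(M) = -⅛
T(c) = 12*c (T(c) = 6*(2*c) = 12*c)
N = 13/12 (N = 13*(2/((12*2))) = 13*(2/24) = 13*(2*(1/24)) = 13*(1/12) = 13/12 ≈ 1.0833)
L = 13/12 ≈ 1.0833
(L + (2 - 2)*(I(-3) - 71))² = (13/12 + (2 - 2)*(-⅛ - 71))² = (13/12 + 0*(-569/8))² = (13/12 + 0)² = (13/12)² = 169/144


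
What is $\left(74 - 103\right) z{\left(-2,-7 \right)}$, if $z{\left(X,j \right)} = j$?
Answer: $203$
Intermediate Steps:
$\left(74 - 103\right) z{\left(-2,-7 \right)} = \left(74 - 103\right) \left(-7\right) = \left(-29\right) \left(-7\right) = 203$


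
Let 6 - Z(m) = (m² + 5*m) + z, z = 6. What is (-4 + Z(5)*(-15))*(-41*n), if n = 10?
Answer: -305860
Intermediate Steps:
Z(m) = -m² - 5*m (Z(m) = 6 - ((m² + 5*m) + 6) = 6 - (6 + m² + 5*m) = 6 + (-6 - m² - 5*m) = -m² - 5*m)
(-4 + Z(5)*(-15))*(-41*n) = (-4 + (5*(-5 - 1*5))*(-15))*(-41*10) = (-4 + (5*(-5 - 5))*(-15))*(-410) = (-4 + (5*(-10))*(-15))*(-410) = (-4 - 50*(-15))*(-410) = (-4 + 750)*(-410) = 746*(-410) = -305860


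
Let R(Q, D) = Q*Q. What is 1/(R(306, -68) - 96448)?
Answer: -1/2812 ≈ -0.00035562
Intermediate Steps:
R(Q, D) = Q²
1/(R(306, -68) - 96448) = 1/(306² - 96448) = 1/(93636 - 96448) = 1/(-2812) = -1/2812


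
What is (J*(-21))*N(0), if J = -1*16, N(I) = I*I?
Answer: 0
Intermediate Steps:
N(I) = I**2
J = -16
(J*(-21))*N(0) = -16*(-21)*0**2 = 336*0 = 0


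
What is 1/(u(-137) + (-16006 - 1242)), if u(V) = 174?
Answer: -1/17074 ≈ -5.8569e-5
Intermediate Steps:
1/(u(-137) + (-16006 - 1242)) = 1/(174 + (-16006 - 1242)) = 1/(174 - 17248) = 1/(-17074) = -1/17074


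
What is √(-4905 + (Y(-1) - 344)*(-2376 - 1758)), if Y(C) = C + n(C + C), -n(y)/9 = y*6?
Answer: 3*√108317 ≈ 987.35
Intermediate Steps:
n(y) = -54*y (n(y) = -9*y*6 = -54*y)
Y(C) = -107*C (Y(C) = C - 54*(C + C) = C - 108*C = -107*C)
√(-4905 + (Y(-1) - 344)*(-2376 - 1758)) = √(-4905 + (-107*(-1) - 344)*(-2376 - 1758)) = √(-4905 + (107 - 344)*(-4134)) = √(-4905 - 237*(-4134)) = √(-4905 + 979758) = √974853 = 3*√108317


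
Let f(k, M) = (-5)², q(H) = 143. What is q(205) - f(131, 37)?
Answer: 118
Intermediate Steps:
f(k, M) = 25
q(205) - f(131, 37) = 143 - 1*25 = 143 - 25 = 118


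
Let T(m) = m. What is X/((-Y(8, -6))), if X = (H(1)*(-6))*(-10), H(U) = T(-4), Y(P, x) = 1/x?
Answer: -1440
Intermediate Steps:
H(U) = -4
X = -240 (X = -4*(-6)*(-10) = 24*(-10) = -240)
X/((-Y(8, -6))) = -240/((-1/(-6))) = -240/((-1*(-⅙))) = -240/⅙ = -240*6 = -1440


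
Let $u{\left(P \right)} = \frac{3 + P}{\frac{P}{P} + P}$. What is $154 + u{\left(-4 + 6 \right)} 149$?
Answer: $\frac{1207}{3} \approx 402.33$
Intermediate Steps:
$u{\left(P \right)} = \frac{3 + P}{1 + P}$
$154 + u{\left(-4 + 6 \right)} 149 = 154 + \frac{3 + \left(-4 + 6\right)}{1 + \left(-4 + 6\right)} 149 = 154 + \frac{3 + 2}{1 + 2} \cdot 149 = 154 + \frac{1}{3} \cdot 5 \cdot 149 = 154 + \frac{5}{3} \cdot 149 = 154 + \frac{745}{3} = \frac{1207}{3}$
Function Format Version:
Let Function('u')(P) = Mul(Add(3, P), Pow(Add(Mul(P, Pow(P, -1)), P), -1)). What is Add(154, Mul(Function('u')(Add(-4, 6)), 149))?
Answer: Rational(1207, 3) ≈ 402.33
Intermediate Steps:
Function('u')(P) = Mul(Pow(Add(1, P), -1), Add(3, P)) (Function('u')(P) = Mul(Add(3, P), Pow(Add(1, P), -1)) = Mul(Pow(Add(1, P), -1), Add(3, P)))
Add(154, Mul(Function('u')(Add(-4, 6)), 149)) = Add(154, Mul(Mul(Pow(Add(1, Add(-4, 6)), -1), Add(3, Add(-4, 6))), 149)) = Add(154, Mul(Mul(Pow(Add(1, 2), -1), Add(3, 2)), 149)) = Add(154, Mul(Mul(Pow(3, -1), 5), 149)) = Add(154, Mul(Mul(Rational(1, 3), 5), 149)) = Add(154, Mul(Rational(5, 3), 149)) = Add(154, Rational(745, 3)) = Rational(1207, 3)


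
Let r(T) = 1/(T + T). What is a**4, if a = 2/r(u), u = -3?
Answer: 20736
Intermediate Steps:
r(T) = 1/(2*T)
a = -12 (a = 2/(((1/2)/(-3))) = 2/(((1/2)*(-1/3))) = 2/(-1/6) = 2*(-6) = -12)
a**4 = (-12)**4 = 20736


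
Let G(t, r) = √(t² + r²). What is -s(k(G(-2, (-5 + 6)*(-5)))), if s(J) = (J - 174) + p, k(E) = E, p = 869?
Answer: -695 - √29 ≈ -700.38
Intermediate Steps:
G(t, r) = √(r² + t²)
s(J) = 695 + J (s(J) = (J - 174) + 869 = (-174 + J) + 869 = 695 + J)
-s(k(G(-2, (-5 + 6)*(-5)))) = -(695 + √(((-5 + 6)*(-5))² + (-2)²)) = -(695 + √((1*(-5))² + 4)) = -(695 + √((-5)² + 4)) = -(695 + √(25 + 4)) = -(695 + √29) = -695 - √29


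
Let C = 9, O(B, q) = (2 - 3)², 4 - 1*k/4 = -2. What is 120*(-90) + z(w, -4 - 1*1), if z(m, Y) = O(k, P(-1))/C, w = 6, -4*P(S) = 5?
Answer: -97199/9 ≈ -10800.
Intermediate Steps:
k = 24 (k = 16 - 4*(-2) = 16 + 8 = 24)
P(S) = -5/4 (P(S) = -¼*5 = -5/4)
O(B, q) = 1 (O(B, q) = (-1)² = 1)
z(m, Y) = ⅑ (z(m, Y) = 1/9 = 1*(⅑) = ⅑)
120*(-90) + z(w, -4 - 1*1) = 120*(-90) + ⅑ = -10800 + ⅑ = -97199/9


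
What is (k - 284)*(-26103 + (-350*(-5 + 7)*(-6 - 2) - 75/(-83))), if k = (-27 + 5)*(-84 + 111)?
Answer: 1494069772/83 ≈ 1.8001e+7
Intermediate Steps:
k = -594 (k = -22*27 = -594)
(k - 284)*(-26103 + (-350*(-5 + 7)*(-6 - 2) - 75/(-83))) = (-594 - 284)*(-26103 + (-350*(-5 + 7)*(-6 - 2) - 75/(-83))) = -878*(-26103 + (-350*2*(-8) - 75*(-1/83))) = -878*(-26103 + (-350*(-16) + 75/83)) = -878*(-26103 + (-50*(-112) + 75/83)) = -878*(-26103 + (5600 + 75/83)) = -878*(-26103 + 464875/83) = -878*(-1701674/83) = 1494069772/83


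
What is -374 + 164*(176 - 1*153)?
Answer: 3398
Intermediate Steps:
-374 + 164*(176 - 1*153) = -374 + 164*(176 - 153) = -374 + 164*23 = -374 + 3772 = 3398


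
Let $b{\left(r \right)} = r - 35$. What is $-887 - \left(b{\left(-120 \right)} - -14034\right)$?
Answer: $-14766$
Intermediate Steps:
$b{\left(r \right)} = -35 + r$ ($b{\left(r \right)} = r - 35 = -35 + r$)
$-887 - \left(b{\left(-120 \right)} - -14034\right) = -887 - \left(\left(-35 - 120\right) - -14034\right) = -887 - \left(-155 + 14034\right) = -887 - 13879 = -14766$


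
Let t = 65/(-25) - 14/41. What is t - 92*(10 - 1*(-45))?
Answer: -1037903/205 ≈ -5062.9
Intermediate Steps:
t = -603/205 (t = 65*(-1/25) - 14*1/41 = -13/5 - 14/41 = -603/205 ≈ -2.9415)
t - 92*(10 - 1*(-45)) = -603/205 - 92*(10 - 1*(-45)) = -603/205 - 92*(10 + 45) = -603/205 - 92*55 = -603/205 - 5060 = -1037903/205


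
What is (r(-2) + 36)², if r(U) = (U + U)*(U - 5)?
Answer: 4096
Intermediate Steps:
r(U) = 2*U*(-5 + U) (r(U) = (2*U)*(-5 + U) = 2*U*(-5 + U))
(r(-2) + 36)² = (2*(-2)*(-5 - 2) + 36)² = (2*(-2)*(-7) + 36)² = (28 + 36)² = 64² = 4096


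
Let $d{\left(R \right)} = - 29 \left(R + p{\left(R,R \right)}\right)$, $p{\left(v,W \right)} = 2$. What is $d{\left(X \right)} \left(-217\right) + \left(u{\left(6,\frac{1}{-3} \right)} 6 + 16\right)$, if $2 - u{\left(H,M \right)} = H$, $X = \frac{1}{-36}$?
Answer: $\frac{446515}{36} \approx 12403.0$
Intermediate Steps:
$X = - \frac{1}{36} \approx -0.027778$
$u{\left(H,M \right)} = 2 - H$
$d{\left(R \right)} = -58 - 29 R$ ($d{\left(R \right)} = - 29 \left(R + 2\right) = - 29 \left(2 + R\right) = -58 - 29 R$)
$d{\left(X \right)} \left(-217\right) + \left(u{\left(6,\frac{1}{-3} \right)} 6 + 16\right) = \left(-58 - - \frac{29}{36}\right) \left(-217\right) + \left(\left(2 - 6\right) 6 + 16\right) = \left(-58 + \frac{29}{36}\right) \left(-217\right) + \left(\left(2 - 6\right) 6 + 16\right) = \left(- \frac{2059}{36}\right) \left(-217\right) + \left(\left(-4\right) 6 + 16\right) = \frac{446803}{36} + \left(-24 + 16\right) = \frac{446803}{36} - 8 = \frac{446515}{36}$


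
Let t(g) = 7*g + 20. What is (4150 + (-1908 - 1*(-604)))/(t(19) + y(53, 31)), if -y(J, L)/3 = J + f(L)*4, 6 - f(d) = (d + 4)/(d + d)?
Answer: -44113/1104 ≈ -39.957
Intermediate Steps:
t(g) = 20 + 7*g
f(d) = 6 - (4 + d)/(2*d) (f(d) = 6 - (d + 4)/(d + d) = 6 - (4 + d)/(2*d))
y(J, L) = -66 - 3*J + 24/L (y(J, L) = -3*(J + (11/2 - 2/L)*4) = -3*(J + (22 - 8/L)) = -3*(22 + J - 8/L) = -66 - 3*J + 24/L)
(4150 + (-1908 - 1*(-604)))/(t(19) + y(53, 31)) = (4150 + (-1908 - 1*(-604)))/((20 + 7*19) + (-66 - 3*53 + 24/31)) = (4150 + (-1908 + 604))/((20 + 133) + (-66 - 159 + 24*(1/31))) = (4150 - 1304)/(153 + (-66 - 159 + 24/31)) = 2846/(153 - 6951/31) = 2846/(-2208/31) = 2846*(-31/2208) = -44113/1104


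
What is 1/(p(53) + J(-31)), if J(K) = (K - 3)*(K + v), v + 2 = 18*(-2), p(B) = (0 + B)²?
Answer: 1/5155 ≈ 0.00019399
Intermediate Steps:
p(B) = B²
v = -38 (v = -2 + 18*(-2) = -2 - 36 = -38)
J(K) = (-38 + K)*(-3 + K) (J(K) = (K - 3)*(K - 38) = (-3 + K)*(-38 + K) = (-38 + K)*(-3 + K))
1/(p(53) + J(-31)) = 1/(53² + (114 + (-31)² - 41*(-31))) = 1/(2809 + (114 + 961 + 1271)) = 1/(2809 + 2346) = 1/5155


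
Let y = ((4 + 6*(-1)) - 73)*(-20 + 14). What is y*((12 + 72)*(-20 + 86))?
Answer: 2494800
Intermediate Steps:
y = 450 (y = ((4 - 6) - 73)*(-6) = (-2 - 73)*(-6) = -75*(-6) = 450)
y*((12 + 72)*(-20 + 86)) = 450*((12 + 72)*(-20 + 86)) = 450*(84*66) = 450*5544 = 2494800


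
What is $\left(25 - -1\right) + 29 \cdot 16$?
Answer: $490$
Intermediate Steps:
$\left(25 - -1\right) + 29 \cdot 16 = \left(25 + 1\right) + 464 = 26 + 464 = 490$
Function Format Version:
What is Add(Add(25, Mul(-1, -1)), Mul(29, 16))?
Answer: 490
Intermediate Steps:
Add(Add(25, Mul(-1, -1)), Mul(29, 16)) = Add(Add(25, 1), 464) = Add(26, 464) = 490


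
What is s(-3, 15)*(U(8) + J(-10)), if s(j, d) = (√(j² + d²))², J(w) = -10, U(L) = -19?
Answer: -6786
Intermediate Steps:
s(j, d) = d² + j² (s(j, d) = (√(d² + j²))² = d² + j²)
s(-3, 15)*(U(8) + J(-10)) = (15² + (-3)²)*(-19 - 10) = (225 + 9)*(-29) = 234*(-29) = -6786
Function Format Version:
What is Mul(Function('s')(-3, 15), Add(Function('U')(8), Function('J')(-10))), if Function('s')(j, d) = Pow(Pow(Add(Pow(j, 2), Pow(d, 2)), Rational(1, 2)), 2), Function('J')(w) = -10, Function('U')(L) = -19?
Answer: -6786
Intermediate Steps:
Function('s')(j, d) = Add(Pow(d, 2), Pow(j, 2)) (Function('s')(j, d) = Pow(Pow(Add(Pow(d, 2), Pow(j, 2)), Rational(1, 2)), 2) = Add(Pow(d, 2), Pow(j, 2)))
Mul(Function('s')(-3, 15), Add(Function('U')(8), Function('J')(-10))) = Mul(Add(Pow(15, 2), Pow(-3, 2)), Add(-19, -10)) = Mul(Add(225, 9), -29) = Mul(234, -29) = -6786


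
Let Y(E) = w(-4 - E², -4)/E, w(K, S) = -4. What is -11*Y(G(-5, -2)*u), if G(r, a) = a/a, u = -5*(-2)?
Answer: 22/5 ≈ 4.4000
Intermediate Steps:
u = 10
G(r, a) = 1
Y(E) = -4/E
-11*Y(G(-5, -2)*u) = -(-44)/(1*10) = -(-44)/10 = -11*(-⅖) = 22/5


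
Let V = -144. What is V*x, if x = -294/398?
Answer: 21168/199 ≈ 106.37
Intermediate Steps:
x = -147/199 (x = -294*1/398 = -147/199 ≈ -0.73869)
V*x = -144*(-147/199) = 21168/199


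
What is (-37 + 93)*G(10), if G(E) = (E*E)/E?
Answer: 560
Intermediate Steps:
G(E) = E (G(E) = E²/E = E)
(-37 + 93)*G(10) = (-37 + 93)*10 = 56*10 = 560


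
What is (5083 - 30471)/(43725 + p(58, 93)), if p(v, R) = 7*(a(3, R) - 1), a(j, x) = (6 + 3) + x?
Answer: -6347/11108 ≈ -0.57139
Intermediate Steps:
a(j, x) = 9 + x
p(v, R) = 56 + 7*R (p(v, R) = 7*((9 + R) - 1) = 7*(8 + R) = 56 + 7*R)
(5083 - 30471)/(43725 + p(58, 93)) = (5083 - 30471)/(43725 + (56 + 7*93)) = -25388/(43725 + (56 + 651)) = -25388/(43725 + 707) = -25388/44432 = -25388*1/44432 = -6347/11108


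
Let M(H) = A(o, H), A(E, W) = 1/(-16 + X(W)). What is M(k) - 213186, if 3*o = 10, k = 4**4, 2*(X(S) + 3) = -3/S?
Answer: -2074513478/9731 ≈ -2.1319e+5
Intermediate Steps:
X(S) = -3 - 3/(2*S) (X(S) = -3 + (-3/S)/2 = -3 - 3/(2*S))
k = 256
o = 10/3 (o = (1/3)*10 = 10/3 ≈ 3.3333)
A(E, W) = 1/(-19 - 3/(2*W)) (A(E, W) = 1/(-16 + (-3 - 3/(2*W))) = 1/(-19 - 3/(2*W)))
M(H) = -2*H/(3 + 38*H)
M(k) - 213186 = -2*256/(3 + 38*256) - 213186 = -2*256/(3 + 9728) - 213186 = -2*256/9731 - 213186 = -2*256*1/9731 - 213186 = -512/9731 - 213186 = -2074513478/9731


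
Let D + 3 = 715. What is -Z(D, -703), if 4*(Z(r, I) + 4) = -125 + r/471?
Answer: 65699/1884 ≈ 34.872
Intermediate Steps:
D = 712 (D = -3 + 715 = 712)
Z(r, I) = -141/4 + r/1884 (Z(r, I) = -4 + (-125 + r/471)/4 = -4 + (-125/4 + r/1884) = -141/4 + r/1884)
-Z(D, -703) = -(-141/4 + (1/1884)*712) = -(-141/4 + 178/471) = -1*(-65699/1884) = 65699/1884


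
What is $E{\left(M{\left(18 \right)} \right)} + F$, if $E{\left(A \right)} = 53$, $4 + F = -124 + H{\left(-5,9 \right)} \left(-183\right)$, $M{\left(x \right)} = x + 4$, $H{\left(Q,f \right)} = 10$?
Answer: $-1905$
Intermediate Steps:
$M{\left(x \right)} = 4 + x$
$F = -1958$ ($F = -4 + \left(-124 + 10 \left(-183\right)\right) = -4 - 1954 = -1958$)
$E{\left(M{\left(18 \right)} \right)} + F = 53 - 1958 = -1905$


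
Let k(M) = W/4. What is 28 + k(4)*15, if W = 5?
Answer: 187/4 ≈ 46.750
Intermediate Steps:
k(M) = 5/4
28 + k(4)*15 = 28 + (5/4)*15 = 28 + 75/4 = 187/4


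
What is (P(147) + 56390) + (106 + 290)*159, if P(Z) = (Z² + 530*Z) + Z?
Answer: 219020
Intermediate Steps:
P(Z) = Z² + 531*Z
(P(147) + 56390) + (106 + 290)*159 = (147*(531 + 147) + 56390) + (106 + 290)*159 = (147*678 + 56390) + 396*159 = (99666 + 56390) + 62964 = 156056 + 62964 = 219020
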